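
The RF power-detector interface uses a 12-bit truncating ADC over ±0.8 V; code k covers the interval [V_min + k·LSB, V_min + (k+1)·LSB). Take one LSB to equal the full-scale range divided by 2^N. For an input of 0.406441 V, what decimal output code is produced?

3088

The full-scale span is 0.8 − (-0.8) = 1.6 V. LSB = 1.6 V / 2^12 ≈ 390.6 µV.
V_in − V_min = 0.406441 − (-0.8) = 1.206441 V.
Divide by LSB: 1.206441 × 4096/1.6 = 3088.4890.
Truncating gives code 3088.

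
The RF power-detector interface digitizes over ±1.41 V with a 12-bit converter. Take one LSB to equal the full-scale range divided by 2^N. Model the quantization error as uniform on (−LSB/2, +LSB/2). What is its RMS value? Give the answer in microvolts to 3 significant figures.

199 µV

The full-scale span is 1.41 − (-1.41) = 2.82 V.
LSB = 2.82 V / 2^12 = 0.68848 mV.
σ_q = LSB/√12 = 0.68848 mV/3.4641 = 199 µV.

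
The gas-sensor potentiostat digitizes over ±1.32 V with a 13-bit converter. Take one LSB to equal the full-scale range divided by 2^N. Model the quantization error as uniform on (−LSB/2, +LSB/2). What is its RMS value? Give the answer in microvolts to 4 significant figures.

93.03 µV

Span: 1.32 V − (-1.32 V) = 2.64 V.
LSB = 2.64 V / 2^13 = 322.266 µV.
For a uniform distribution on [−LSB/2, +LSB/2], V_rms = LSB/√12 = 322.266 µV/3.4641 = 93.03 µV.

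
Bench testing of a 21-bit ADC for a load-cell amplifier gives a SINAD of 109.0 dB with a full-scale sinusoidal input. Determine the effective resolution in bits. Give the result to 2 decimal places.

Inverting SNR = 6.02 N + 1.76: N_eff = (109.0 − 1.76)/6.02 = 17.8140.

17.81 bits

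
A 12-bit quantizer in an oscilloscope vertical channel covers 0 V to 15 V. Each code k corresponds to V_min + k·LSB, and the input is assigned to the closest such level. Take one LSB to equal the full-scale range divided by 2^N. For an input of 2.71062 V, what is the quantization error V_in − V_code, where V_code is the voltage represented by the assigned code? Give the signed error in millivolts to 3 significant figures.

+0.659 mV

V_FS = 15 V. LSB = 15 V / 2^12 ≈ 3.662 mV.
(V_in − V_min)/LSB = (2.71062 − (0)) × 4096/15 = 740.1800 → nearest code k = 740.
Reconstructed level: 0 + 740 × 15/4096 V = 2.709960938 V.
V_in − V_code = 2.71062 − (2.709960938) = +0.659 mV.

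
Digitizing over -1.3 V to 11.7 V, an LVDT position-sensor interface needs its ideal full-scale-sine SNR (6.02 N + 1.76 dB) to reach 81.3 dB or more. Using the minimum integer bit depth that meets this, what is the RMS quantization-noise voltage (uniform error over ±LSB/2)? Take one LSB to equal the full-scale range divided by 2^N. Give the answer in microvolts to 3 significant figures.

229 µV

The full-scale span is 11.7 − (-1.3) = 13 V.
N ≥ (81.3 − 1.76)/6.02 = 13.213 → N_min = 14.
LSB = 13 V / 2^14 = 0.79346 mV.
RMS noise = LSB/√12 = 229 µV.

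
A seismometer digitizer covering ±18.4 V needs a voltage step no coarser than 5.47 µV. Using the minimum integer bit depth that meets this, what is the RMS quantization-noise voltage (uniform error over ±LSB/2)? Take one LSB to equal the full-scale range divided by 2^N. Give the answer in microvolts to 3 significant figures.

1.27 µV

Span: 18.4 V − (-18.4 V) = 36.8 V.
Need 2^N ≥ 36.8 V / 5.47 µV = 6.728e6 → N_min = 23.
Step size = 36.8/8388608 V = 4.3869 µV.
σ_q = LSB/√12 = 4.3869 µV/3.4641 = 1.27 µV.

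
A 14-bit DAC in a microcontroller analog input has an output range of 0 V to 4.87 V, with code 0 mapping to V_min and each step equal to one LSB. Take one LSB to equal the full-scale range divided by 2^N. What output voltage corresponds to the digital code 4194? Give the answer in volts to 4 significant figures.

Full-scale range = 4.87 V. LSB = 4.87 V / 2^14.
V_out = V_min + code × LSB = 0 V + 4194 × 4.87 V / 16384
      = 0 V + 1.24663 V = 1.24663 V.

1.247 V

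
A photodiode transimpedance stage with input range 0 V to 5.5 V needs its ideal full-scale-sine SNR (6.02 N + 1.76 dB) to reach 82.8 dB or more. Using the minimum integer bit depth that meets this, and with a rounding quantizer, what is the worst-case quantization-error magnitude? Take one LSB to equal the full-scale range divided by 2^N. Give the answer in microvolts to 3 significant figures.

Range is 5.5 V.
Solving 6.02 N ≥ 82.8 − 1.76: N ≥ 13.462. Round up → N = 14.
LSB = 5.5 V ÷ 2^14 = 5.5/16384 V = 335.69 µV.
Max error for round-to-nearest is LSB/2 = 168 µV.

168 µV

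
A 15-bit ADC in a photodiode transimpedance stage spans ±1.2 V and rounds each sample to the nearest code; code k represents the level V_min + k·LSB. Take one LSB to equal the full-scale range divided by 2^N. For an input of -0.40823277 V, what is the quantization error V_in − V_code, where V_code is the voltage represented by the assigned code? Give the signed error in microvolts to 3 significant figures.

+19.2 µV

Full-scale range = 1.2 V − (-1.2 V) = 2.4 V. LSB = 2.4 V / 2^15 ≈ 73.24 µV.
(V_in − V_min)/LSB = (-0.40823277 − (-1.2)) × 32768/2.4 = 10810.2619 → nearest code k = 10810.
V_code = V_min + k × range/2^15 = -1.2 + 10810 × 2.4/32768 = -0.40825195313 V.
V_in − V_code = -0.40823277 − (-0.40825195313) = +19.2 µV.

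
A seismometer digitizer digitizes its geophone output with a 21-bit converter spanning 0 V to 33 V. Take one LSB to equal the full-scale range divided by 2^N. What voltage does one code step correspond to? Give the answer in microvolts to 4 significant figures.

15.74 µV

V_FS = 33 V.
There are 2^21 = 2097152 steps.
LSB = 33 V / 2^21 = 15.74 µV.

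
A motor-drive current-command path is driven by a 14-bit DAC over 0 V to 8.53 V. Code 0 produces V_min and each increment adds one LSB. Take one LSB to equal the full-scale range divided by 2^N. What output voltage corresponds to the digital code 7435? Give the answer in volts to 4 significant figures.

3.871 V

Span = 8.53 V. LSB = 8.53 V / 2^14.
V_out = 0 + 7435 × (8.53/16384) V
      = 0 + 3.87088 = 3.87088 V.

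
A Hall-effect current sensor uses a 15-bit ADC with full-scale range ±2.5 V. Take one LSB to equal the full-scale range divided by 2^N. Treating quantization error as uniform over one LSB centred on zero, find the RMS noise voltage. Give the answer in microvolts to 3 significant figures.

44.0 µV

Span: 2.5 V − (-2.5 V) = 5 V.
One LSB is 5 V / 32768 = 152.59 µV.
V_rms = LSB/√12 = 152.59 µV / √12 = 44.0 µV.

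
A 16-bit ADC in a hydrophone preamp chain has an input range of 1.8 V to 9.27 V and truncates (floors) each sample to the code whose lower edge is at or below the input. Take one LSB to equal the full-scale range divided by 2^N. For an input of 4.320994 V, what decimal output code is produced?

Span: 9.27 V − (1.8 V) = 7.47 V. LSB = 7.47 V / 2^16 ≈ 114.0 µV.
code = ⌊(V_in − V_min)/LSB⌋ = ⌊(V_in − V_min) × 2^16 / range⌋
     = ⌊(4.320994 − (1.8)) × 65536 / 7.47⌋ = ⌊2.520994 × 65536/7.47⌋
     = ⌊22117.251⌋ = 22117.

22117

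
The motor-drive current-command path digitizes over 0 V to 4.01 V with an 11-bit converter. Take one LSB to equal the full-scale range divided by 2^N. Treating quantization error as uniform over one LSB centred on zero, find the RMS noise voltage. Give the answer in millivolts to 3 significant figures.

0.565 mV

Full-scale range = 4.01 V.
LSB = 4.01 V / 2^11 = 1.9580 mV.
V_rms = LSB/√12 = 1.9580 mV / √12 = 0.565 mV.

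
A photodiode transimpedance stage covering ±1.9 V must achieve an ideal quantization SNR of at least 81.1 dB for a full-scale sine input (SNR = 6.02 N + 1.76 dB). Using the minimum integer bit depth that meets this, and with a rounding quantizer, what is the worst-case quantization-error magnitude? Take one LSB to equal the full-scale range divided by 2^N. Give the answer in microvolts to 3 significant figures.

The full-scale span is 1.9 − (-1.9) = 3.8 V.
N ≥ (81.1 − 1.76)/6.02 = 13.179 → N_min = 14.
Step size = 3.8/16384 V = 231.93 µV.
Half an LSB is 116 µV.

116 µV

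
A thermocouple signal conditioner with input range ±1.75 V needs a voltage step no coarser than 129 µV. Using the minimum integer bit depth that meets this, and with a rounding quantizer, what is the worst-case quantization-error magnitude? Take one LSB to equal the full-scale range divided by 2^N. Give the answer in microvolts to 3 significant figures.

The full-scale span is 1.75 − (-1.75) = 3.5 V.
Levels needed ≥ 3.5/129 µV = 27130. 2^15 = 32768 suffices, so N_min = 15.
One LSB is 3.5 V / 32768 = 106.81 µV.
|e|_max = LSB/2 = 53.4 µV.

53.4 µV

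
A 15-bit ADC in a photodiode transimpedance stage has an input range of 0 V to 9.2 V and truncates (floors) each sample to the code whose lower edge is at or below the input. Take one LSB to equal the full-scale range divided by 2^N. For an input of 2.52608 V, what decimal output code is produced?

8997

Full-scale range = 9.2 V. LSB = 9.2 V / 2^15 ≈ 280.8 µV.
(V_in − V_min) × 2^15/range = (2.52608 − (0)) × 32768/9.2 = 8997.238.
Floor → code = 8997.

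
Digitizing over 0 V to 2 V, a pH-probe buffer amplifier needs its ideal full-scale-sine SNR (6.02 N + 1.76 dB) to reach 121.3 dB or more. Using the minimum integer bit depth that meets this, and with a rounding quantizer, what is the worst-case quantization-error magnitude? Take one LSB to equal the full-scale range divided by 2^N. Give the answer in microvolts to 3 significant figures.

0.954 µV

Span = 2 V.
N ≥ (121.3 − 1.76)/6.02 = 19.857 → N_min = 20.
LSB = 2 V / 2^20 = 1.9073 µV.
|e|_max = LSB/2 = 0.954 µV.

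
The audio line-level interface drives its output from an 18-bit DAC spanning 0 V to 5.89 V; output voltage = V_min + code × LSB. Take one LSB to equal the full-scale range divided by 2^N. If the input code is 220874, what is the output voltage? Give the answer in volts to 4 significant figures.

4.963 V

Full-scale range = 5.89 V. LSB = 5.89 V / 2^18.
V_out = 0 + 220874 × (5.89/262144) V
      = 0 + 4.96272 = 4.96272 V.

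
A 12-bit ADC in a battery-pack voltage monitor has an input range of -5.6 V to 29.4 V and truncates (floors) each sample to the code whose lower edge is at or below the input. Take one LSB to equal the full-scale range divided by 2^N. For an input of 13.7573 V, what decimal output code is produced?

Range = 29.4 − (-5.6) = 35 V. LSB = 35 V / 2^12 ≈ 8.545 mV.
(V_in − V_min) × 2^12/range = (13.7573 − (-5.6)) × 4096/35 = 2265.357.
Floor → code = 2265.

2265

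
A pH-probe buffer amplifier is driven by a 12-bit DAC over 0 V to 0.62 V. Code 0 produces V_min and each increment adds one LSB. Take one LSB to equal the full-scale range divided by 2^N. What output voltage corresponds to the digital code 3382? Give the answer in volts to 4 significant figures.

Span = 0.62 V. LSB = 0.62 V / 2^12.
V_out = V_min + code × LSB = 0 V + 3382 × 0.62 V / 4096
      = 0 V + 0.511924 V = 0.511924 V.

0.5119 V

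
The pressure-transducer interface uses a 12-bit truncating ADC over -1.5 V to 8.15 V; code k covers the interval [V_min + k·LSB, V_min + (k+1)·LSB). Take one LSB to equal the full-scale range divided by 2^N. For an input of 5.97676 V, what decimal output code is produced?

3173

Range = 8.15 − (-1.5) = 9.65 V. LSB = 9.65 V / 2^12 ≈ 2.356 mV.
V_in − V_min = 5.97676 − (-1.5) = 7.47676 V.
Divide by LSB: 7.47676 × 4096/9.65 = 3173.5553.
Truncating gives code 3173.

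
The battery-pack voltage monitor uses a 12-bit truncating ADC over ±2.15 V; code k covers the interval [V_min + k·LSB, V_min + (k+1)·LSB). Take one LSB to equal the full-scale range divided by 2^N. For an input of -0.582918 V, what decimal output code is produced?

1492

Full-scale range = 2.15 V − (-2.15 V) = 4.3 V. LSB = 4.3 V / 2^12 ≈ 1.050 mV.
code = ⌊(V_in − V_min)/LSB⌋ = ⌊(V_in − V_min) × 2^12 / range⌋
     = ⌊(-0.582918 − (-2.15)) × 4096 / 4.3⌋ = ⌊1.567082 × 4096/4.3⌋
     = ⌊1492.737⌋ = 1492.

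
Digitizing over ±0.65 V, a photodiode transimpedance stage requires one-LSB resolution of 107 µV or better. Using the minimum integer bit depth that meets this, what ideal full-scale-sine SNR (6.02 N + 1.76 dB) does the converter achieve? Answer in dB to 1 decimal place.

Range = 0.65 − (-0.65) = 1.3 V.
Levels needed ≥ 1.3/107 µV = 12150. 2^14 = 16384 suffices, so N_min = 14.
6.02(14) + 1.76 = 86.04 dB.

86.0 dB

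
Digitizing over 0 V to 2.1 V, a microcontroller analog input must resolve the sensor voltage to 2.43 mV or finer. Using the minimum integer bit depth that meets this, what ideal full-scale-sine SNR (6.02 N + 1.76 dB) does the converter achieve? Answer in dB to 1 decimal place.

V_FS = 2.1 V.
2.1 V / 2.43 mV = 864.2. Since 2^9 = 512 and 2^10 = 1024, N = 10.
Ideal SNR at N = 10: 6.02·10 + 1.76 = 62.0 dB.

62.0 dB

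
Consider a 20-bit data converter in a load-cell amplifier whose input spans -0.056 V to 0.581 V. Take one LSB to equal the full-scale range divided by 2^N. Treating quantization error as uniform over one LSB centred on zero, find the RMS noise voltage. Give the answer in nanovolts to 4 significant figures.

The full-scale span is 0.581 − (-0.056) = 0.637 V.
LSB = 0.637 V / 2^20 = 0.607491 µV.
RMS of a uniform error over width LSB is LSB/√12 = 175.4 nV.

175.4 nV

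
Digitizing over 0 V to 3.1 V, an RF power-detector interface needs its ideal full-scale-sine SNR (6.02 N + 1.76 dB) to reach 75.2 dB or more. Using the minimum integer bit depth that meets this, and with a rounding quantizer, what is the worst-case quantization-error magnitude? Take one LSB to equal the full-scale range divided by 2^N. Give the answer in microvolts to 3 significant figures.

189 µV

Full-scale range = 3.1 V.
6.02 N + 1.76 ≥ 75.2 gives N ≥ 12.199, so the minimum integer is 13.
LSB = 3.1 V / 2^13 = 378.42 µV.
Max error for round-to-nearest is LSB/2 = 189 µV.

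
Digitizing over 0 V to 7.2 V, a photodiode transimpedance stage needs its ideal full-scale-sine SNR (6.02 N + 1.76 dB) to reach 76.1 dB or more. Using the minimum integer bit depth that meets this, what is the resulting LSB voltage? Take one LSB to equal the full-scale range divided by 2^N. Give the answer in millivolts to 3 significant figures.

0.879 mV

V_FS = 7.2 V.
Required N = ⌈(76.1 − 1.76)/6.02⌉ = ⌈12.349⌉ = 13.
LSB = 7.2 V ÷ 2^13 = 7.2/8192 V = 0.879 mV.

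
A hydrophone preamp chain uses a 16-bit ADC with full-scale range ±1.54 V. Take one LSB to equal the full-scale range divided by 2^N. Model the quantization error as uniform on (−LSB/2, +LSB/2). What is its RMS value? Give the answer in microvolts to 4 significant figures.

13.57 µV

Full-scale range = 1.54 V − (-1.54 V) = 3.08 V.
LSB = 3.08 V ÷ 2^16 = 3.08/65536 V = 46.9971 µV.
σ_q = LSB/√12 = 46.9971 µV/3.4641 = 13.57 µV.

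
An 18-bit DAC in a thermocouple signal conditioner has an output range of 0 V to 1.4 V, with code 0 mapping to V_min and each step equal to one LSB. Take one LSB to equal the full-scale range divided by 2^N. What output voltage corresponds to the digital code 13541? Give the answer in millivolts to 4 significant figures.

72.32 mV

Full-scale range = 1.4 V. LSB = 1.4 V / 2^18.
Output = V_min + (13541/262144) × range = 0 + 0.0516548 × 1.4 V
      = 0 V + 0.0723167 V = 0.0723167 V.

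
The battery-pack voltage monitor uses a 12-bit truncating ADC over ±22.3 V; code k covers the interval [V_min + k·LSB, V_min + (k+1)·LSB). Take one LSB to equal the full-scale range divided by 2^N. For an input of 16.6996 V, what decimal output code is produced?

The full-scale span is 22.3 − (-22.3) = 44.6 V. LSB = 44.6 V / 2^12 ≈ 10.89 mV.
V_in − V_min = 16.6996 − (-22.3) = 38.9996 V.
Divide by LSB: 38.9996 × 4096/44.6 = 3581.6673.
Truncating gives code 3581.

3581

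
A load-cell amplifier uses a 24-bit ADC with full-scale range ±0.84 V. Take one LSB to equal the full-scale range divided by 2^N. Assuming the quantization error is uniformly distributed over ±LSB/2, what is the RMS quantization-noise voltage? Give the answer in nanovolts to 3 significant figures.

The full-scale span is 0.84 − (-0.84) = 1.68 V.
LSB = 1.68 V ÷ 2^24 = 1.68/16777216 V = 100.14 nV.
V_rms = LSB/√12 = 100.14 nV / √12 = 28.9 nV.

28.9 nV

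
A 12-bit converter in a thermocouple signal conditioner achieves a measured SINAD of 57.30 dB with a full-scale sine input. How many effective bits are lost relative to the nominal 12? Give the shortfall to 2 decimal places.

ENOB = (SINAD − 1.76)/6.02 = (57.30 − 1.76)/6.02 = 9.2259 bits.
12 − 9.2259 = 2.77 bits below nominal.

2.77 bits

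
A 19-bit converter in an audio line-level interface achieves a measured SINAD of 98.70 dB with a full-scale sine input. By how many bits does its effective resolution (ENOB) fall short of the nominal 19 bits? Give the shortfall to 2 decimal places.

ENOB = (SINAD − 1.76)/6.02 = (98.70 − 1.76)/6.02 = 16.1030 bits.
Lost resolution: 19 − 16.1030 = 2.8970 bits.

2.90 bits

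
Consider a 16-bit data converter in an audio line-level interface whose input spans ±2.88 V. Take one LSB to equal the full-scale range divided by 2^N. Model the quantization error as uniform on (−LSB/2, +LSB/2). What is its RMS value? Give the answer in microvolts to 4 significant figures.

25.37 µV

Span: 2.88 V − (-2.88 V) = 5.76 V.
One LSB is 5.76 V / 65536 = 87.8906 µV.
RMS of a uniform error over width LSB is LSB/√12 = 25.37 µV.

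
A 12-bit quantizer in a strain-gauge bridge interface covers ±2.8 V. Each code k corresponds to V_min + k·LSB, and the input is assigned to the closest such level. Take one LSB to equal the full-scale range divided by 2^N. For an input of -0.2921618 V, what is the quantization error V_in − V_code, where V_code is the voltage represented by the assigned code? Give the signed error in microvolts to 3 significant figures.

The full-scale span is 2.8 − (-2.8) = 5.6 V. LSB = 5.6 V / 2^12 ≈ 1.367 mV.
(-0.2921618 − (-2.8)) / LSB = 2.5078382 × 4096/5.6 = 1834.3045. Nearest integer: k = 1834.
V_code = -2.8 + (1834/4096) × 5.6 = -0.2925781250 V.
e = -0.2921618 − (-0.2925781250) = +416 µV.

+416 µV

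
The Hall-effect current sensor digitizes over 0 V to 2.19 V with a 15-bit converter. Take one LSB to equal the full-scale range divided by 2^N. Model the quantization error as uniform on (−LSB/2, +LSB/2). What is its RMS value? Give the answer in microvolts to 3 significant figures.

19.3 µV

Full-scale range = 2.19 V.
LSB = 2.19 V / 2^15 = 66.833 µV.
RMS of a uniform error over width LSB is LSB/√12 = 19.3 µV.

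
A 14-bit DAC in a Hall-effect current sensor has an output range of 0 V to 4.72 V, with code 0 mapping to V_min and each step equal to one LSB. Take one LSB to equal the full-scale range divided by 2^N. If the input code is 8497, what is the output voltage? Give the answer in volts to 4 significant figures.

2.448 V

Full-scale range = 4.72 V. LSB = 4.72 V / 2^14.
V_out = V_min + code × LSB = 0 V + 8497 × 4.72 V / 16384
      = 0 V + 2.44787 V = 2.44787 V.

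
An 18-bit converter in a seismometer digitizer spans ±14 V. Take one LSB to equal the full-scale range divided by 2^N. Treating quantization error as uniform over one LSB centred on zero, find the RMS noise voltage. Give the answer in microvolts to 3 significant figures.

The full-scale span is 14 − (-14) = 28 V.
LSB = 28 V ÷ 2^18 = 28/262144 V = 106.81 µV.
RMS of a uniform error over width LSB is LSB/√12 = 30.8 µV.

30.8 µV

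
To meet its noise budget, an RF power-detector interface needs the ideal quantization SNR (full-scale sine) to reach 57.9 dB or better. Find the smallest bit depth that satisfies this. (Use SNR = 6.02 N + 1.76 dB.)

N ≥ (57.9 − 1.76)/6.02 = 9.326 → N_min = 10.

10 bits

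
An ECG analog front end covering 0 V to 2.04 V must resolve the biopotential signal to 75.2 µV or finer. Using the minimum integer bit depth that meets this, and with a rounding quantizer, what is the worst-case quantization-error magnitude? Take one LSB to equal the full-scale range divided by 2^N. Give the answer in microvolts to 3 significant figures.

31.1 µV

Range is 2.04 V.
Need 2^N ≥ 2.04 V / 75.2 µV = 27130 → N_min = 15.
One LSB is 2.04 V / 32768 = 62.256 µV.
|e|_max = LSB/2 = 31.1 µV.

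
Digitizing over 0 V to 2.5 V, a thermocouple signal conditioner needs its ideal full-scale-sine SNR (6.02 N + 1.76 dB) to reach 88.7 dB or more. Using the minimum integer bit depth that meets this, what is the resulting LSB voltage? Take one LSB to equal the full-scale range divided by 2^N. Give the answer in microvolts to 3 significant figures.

76.3 µV

V_FS = 2.5 V.
N ≥ (88.7 − 1.76)/6.02 = 14.442 → N_min = 15.
LSB = 2.5 V / 2^15 = 76.3 µV.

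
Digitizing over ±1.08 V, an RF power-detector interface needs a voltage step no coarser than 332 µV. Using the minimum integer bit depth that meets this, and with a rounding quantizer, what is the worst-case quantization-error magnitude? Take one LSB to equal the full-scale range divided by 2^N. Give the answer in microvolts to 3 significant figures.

132 µV

Span: 1.08 V − (-1.08 V) = 2.16 V.
2.16 V / 332 µV = 6506. Since 2^12 = 4096 and 2^13 = 8192, N = 13.
LSB = 2.16 V / 2^13 = 263.67 µV.
|e|_max = LSB/2 = 132 µV.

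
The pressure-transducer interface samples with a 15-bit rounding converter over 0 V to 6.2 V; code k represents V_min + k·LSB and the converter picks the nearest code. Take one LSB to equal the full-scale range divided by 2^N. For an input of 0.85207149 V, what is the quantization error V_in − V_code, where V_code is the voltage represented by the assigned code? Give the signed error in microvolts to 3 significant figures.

+63.4 µV

Full-scale range = 6.2 V. LSB = 6.2 V / 2^15 ≈ 189.2 µV.
(0.85207149 − (0)) / LSB = 0.85207149 × 32768/6.2 = 4503.3353. Nearest integer: k = 4503.
Reconstructed level: 0 + 4503 × 6.2/32768 V = 0.85200805664 V.
Error = V_in − V_code = 0.85207149 − (0.85200805664) = +63.4 µV.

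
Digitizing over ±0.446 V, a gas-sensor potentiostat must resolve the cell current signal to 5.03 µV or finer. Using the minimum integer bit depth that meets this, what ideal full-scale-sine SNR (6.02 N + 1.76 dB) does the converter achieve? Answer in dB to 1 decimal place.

110.1 dB

Span: 0.446 V − (-0.446 V) = 0.892 V.
Levels needed ≥ 0.892/5.03 µV = 177300. 2^18 = 262144 suffices, so N_min = 18.
SNR = 6.02 × 18 + 1.76 = 110.12 dB.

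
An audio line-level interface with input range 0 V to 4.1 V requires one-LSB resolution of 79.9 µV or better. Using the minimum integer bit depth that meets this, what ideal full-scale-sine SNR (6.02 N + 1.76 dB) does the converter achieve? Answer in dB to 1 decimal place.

98.1 dB

Range is 4.1 V.
Need 2^N ≥ 4.1 V / 79.9 µV = 51310 → N_min = 16.
Ideal SNR at N = 16: 6.02·16 + 1.76 = 98.1 dB.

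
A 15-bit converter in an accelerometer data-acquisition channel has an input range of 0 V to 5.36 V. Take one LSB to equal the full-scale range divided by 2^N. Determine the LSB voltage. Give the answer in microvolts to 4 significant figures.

V_FS = 5.36 V.
There are 2^15 = 32768 steps.
Step size = 5.36/32768 V = 163.6 µV.

163.6 µV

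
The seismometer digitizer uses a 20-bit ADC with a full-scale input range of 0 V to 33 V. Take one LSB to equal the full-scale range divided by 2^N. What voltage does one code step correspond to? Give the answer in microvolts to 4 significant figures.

Range is 33 V.
There are 2^20 = 1048576 steps.
LSB = 33 V / 2^20 = 31.47 µV.

31.47 µV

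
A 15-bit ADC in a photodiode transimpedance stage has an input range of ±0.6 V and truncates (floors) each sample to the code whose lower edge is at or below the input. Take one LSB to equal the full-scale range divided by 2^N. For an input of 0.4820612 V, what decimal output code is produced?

29547

The full-scale span is 0.6 − (-0.6) = 1.2 V. LSB = 1.2 V / 2^15 ≈ 36.62 µV.
V_in − V_min = 0.4820612 − (-0.6) = 1.0820612 V.
Divide by LSB: 1.0820612 × 32768/1.2 = 29547.4845.
Truncating gives code 29547.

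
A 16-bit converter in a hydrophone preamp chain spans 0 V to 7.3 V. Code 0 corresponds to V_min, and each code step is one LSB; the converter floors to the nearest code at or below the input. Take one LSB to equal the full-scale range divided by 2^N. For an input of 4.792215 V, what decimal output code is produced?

43022

V_FS = 7.3 V. LSB = 7.3 V / 2^16 ≈ 111.4 µV.
code = ⌊(V_in − V_min)/LSB⌋ = ⌊(V_in − V_min) × 2^16 / range⌋
     = ⌊(4.792215 − (0)) × 65536 / 7.3⌋ = ⌊4.792215 × 65536/7.3⌋
     = ⌊43022.274⌋ = 43022.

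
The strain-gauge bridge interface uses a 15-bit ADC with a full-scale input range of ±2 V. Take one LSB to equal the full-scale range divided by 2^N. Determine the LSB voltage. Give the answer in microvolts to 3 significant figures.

Full-scale range = 2 V − (-2 V) = 4 V.
Number of codes = 2^15 = 32768.
One LSB is 4 V / 32768 = 122 µV.

122 µV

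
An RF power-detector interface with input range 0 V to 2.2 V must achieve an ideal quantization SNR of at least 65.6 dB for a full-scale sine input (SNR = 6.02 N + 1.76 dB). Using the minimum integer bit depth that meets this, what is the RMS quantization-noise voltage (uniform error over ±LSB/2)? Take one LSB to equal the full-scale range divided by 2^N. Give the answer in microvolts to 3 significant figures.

Full-scale range = 2.2 V.
Required N = ⌈(65.6 − 1.76)/6.02⌉ = ⌈10.605⌉ = 11.
LSB = 2.2 V ÷ 2^11 = 2.2/2048 V = 1.0742 mV.
RMS noise = LSB/√12 = 310 µV.

310 µV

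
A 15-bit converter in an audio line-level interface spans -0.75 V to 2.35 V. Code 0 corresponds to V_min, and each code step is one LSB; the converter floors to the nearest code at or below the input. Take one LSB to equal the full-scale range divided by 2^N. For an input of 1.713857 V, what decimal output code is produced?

26043

Range = 2.35 − (-0.75) = 3.1 V. LSB = 3.1 V / 2^15 ≈ 94.60 µV.
code = ⌊(V_in − V_min)/LSB⌋ = ⌊(V_in − V_min) × 2^15 / range⌋
     = ⌊(1.713857 − (-0.75)) × 32768 / 3.1⌋ = ⌊2.463857 × 32768/3.1⌋
     = ⌊26043.763⌋ = 26043.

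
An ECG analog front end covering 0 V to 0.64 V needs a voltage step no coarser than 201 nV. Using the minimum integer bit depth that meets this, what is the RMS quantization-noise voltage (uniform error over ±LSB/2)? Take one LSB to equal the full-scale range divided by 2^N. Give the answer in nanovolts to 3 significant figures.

Span = 0.64 V.
Need 2^N ≥ 0.64 V / 201 nV = 3.184e6 → N_min = 22.
One LSB is 0.64 V / 4194304 = 152.59 nV.
V_rms = LSB/√12 = 44.0 nV.

44.0 nV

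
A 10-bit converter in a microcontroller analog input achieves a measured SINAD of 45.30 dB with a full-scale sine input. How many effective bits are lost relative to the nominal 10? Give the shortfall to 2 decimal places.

2.77 bits

Effective bits = (45.30 − 1.76)/6.02 = 7.2326.
Lost resolution: 10 − 7.2326 = 2.7674 bits.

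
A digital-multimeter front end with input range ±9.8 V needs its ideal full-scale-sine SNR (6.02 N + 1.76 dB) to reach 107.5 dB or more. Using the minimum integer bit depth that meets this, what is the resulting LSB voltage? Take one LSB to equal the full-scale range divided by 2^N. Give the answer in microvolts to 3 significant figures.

74.8 µV

Range = 9.8 − (-9.8) = 19.6 V.
6.02 N + 1.76 ≥ 107.5 gives N ≥ 17.565, so the minimum integer is 18.
LSB = 19.6 V ÷ 2^18 = 19.6/262144 V = 74.8 µV.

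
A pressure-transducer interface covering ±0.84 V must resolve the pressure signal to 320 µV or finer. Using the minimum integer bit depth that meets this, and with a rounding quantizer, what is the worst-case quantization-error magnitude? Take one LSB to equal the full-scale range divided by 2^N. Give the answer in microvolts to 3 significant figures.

The full-scale span is 0.84 − (-0.84) = 1.68 V.
Need 2^N ≥ 1.68 V / 320 µV = 5250 → N_min = 13.
LSB = 1.68 V ÷ 2^13 = 1.68/8192 V = 205.08 µV.
|e|_max = LSB/2 = 103 µV.

103 µV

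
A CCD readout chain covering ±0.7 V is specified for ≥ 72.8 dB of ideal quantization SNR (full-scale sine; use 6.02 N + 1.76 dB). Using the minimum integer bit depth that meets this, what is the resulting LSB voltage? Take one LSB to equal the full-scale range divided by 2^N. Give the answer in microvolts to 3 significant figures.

Full-scale range = 0.7 V − (-0.7 V) = 1.4 V.
Required N = ⌈(72.8 − 1.76)/6.02⌉ = ⌈11.801⌉ = 12.
Step size = 1.4/4096 V = 342 µV.

342 µV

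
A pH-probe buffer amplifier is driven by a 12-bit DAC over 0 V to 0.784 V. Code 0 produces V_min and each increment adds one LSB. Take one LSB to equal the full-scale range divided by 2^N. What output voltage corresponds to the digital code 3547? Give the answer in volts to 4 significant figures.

Full-scale range = 0.784 V. LSB = 0.784 V / 2^12.
V_out = V_min + code × LSB = 0 V + 3547 × 0.784 V / 4096
      = 0 + 0.678918 = 0.678918 V.

0.6789 V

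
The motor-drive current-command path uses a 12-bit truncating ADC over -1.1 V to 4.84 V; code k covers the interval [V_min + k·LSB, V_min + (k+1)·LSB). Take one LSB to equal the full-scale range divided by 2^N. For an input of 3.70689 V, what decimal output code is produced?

3314

Span: 4.84 V − (-1.1 V) = 5.94 V. LSB = 5.94 V / 2^12 ≈ 1.450 mV.
code = ⌊(V_in − V_min)/LSB⌋ = ⌊(V_in − V_min) × 2^12 / range⌋
     = ⌊(3.70689 − (-1.1)) × 4096 / 5.94⌋ = ⌊4.80689 × 4096/5.94⌋
     = ⌊3314.650⌋ = 3314.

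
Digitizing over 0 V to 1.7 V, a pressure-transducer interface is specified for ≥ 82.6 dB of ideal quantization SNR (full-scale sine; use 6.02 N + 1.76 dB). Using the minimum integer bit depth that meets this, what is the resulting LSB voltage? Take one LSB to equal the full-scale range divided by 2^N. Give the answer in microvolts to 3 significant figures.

104 µV

Full-scale range = 1.7 V.
Required N = ⌈(82.6 − 1.76)/6.02⌉ = ⌈13.429⌉ = 14.
LSB = 1.7 V / 2^14 = 104 µV.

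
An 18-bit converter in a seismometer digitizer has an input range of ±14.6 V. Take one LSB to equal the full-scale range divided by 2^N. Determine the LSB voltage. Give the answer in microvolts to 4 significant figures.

111.4 µV

Span: 14.6 V − (-14.6 V) = 29.2 V.
There are 2^18 = 262144 steps.
Step size = 29.2/262144 V = 111.4 µV.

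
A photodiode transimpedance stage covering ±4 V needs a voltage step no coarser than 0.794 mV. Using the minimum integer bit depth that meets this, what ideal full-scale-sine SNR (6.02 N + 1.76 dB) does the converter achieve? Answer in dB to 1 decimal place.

Range = 4 − (-4) = 8 V.
Required number of levels: 8/0.794 mV = 10076; smallest N with 2^N ≥ that is 14.
SNR = 6.02 × 14 + 1.76 = 86.04 dB.

86.0 dB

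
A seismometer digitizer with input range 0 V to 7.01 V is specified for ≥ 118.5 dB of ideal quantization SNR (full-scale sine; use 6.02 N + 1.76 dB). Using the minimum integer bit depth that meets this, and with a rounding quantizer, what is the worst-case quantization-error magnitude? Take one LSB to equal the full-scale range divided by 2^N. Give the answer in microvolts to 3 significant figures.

Span = 7.01 V.
Solving 6.02 N ≥ 118.5 − 1.76: N ≥ 19.392. Round up → N = 20.
LSB = 7.01 V / 2^20 = 6.6853 µV.
Max error for round-to-nearest is LSB/2 = 3.34 µV.

3.34 µV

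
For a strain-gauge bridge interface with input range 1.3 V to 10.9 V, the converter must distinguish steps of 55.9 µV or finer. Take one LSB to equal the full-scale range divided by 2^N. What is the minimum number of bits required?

18 bits

Full-scale range = 10.9 V − (1.3 V) = 9.6 V.
9.6 V / 55.9 µV = 171700. Since 2^17 = 131072 and 2^18 = 262144, N = 18.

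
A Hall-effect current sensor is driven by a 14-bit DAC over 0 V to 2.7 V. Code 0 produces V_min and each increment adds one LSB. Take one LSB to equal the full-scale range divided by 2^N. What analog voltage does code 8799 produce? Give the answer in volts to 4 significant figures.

Span = 2.7 V. LSB = 2.7 V / 2^14.
V_out = V_min + code × LSB = 0 V + 8799 × 2.7 V / 16384
      = 0 + 1.45003 = 1.45003 V.

1.450 V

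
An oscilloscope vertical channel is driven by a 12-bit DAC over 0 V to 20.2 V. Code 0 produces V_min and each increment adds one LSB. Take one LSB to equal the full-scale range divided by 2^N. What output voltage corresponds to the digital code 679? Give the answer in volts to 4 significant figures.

3.349 V

Span = 20.2 V. LSB = 20.2 V / 2^12.
V_out = V_min + code × LSB = 0 V + 679 × 20.2 V / 4096
      = 0 + 3.34858 = 3.34858 V.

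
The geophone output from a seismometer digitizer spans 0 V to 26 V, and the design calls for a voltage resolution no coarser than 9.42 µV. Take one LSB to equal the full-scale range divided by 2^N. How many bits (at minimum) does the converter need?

Range is 26 V.
Levels needed ≥ 26/9.42 µV = 2.760e6. 2^22 = 4194304 suffices, so N_min = 22.

22 bits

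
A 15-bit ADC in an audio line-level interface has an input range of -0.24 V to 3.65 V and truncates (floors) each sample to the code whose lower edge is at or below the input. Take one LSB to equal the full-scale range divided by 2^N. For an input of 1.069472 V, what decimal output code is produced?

11030

The full-scale span is 3.65 − (-0.24) = 3.89 V. LSB = 3.89 V / 2^15 ≈ 118.7 µV.
(V_in − V_min) × 2^15/range = (1.069472 − (-0.24)) × 32768/3.89 = 11030.534.
Floor → code = 11030.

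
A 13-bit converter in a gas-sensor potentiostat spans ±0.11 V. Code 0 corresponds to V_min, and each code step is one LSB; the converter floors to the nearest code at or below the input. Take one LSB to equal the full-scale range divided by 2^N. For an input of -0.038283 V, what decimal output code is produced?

The full-scale span is 0.11 − (-0.11) = 0.22 V. LSB = 0.22 V / 2^13 ≈ 26.86 µV.
V_in − V_min = -0.038283 − (-0.11) = 0.071717 V.
Divide by LSB: 0.071717 × 8192/0.22 = 2670.4803.
Truncating gives code 2670.

2670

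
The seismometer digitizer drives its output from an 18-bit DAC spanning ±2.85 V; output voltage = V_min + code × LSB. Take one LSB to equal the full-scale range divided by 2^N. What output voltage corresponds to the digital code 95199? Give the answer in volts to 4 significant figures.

-0.7800 V

Full-scale range = 2.85 V − (-2.85 V) = 5.7 V. LSB = 5.7 V / 2^18.
V_out = -2.85 + 95199 × (5.7/262144) V
      = -2.85 V + 2.06999 V = -0.780014 V.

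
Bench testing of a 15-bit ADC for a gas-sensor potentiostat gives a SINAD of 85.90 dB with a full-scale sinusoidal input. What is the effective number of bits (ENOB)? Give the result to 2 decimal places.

13.98 bits

Inverting SNR = 6.02 N + 1.76: N_eff = (85.90 − 1.76)/6.02 = 13.9767.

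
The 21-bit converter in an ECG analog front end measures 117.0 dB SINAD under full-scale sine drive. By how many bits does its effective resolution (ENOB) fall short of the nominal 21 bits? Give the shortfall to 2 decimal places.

Effective bits = (117.0 − 1.76)/6.02 = 19.1429.
Shortfall = 21 − 19.1429 = 1.8571 bits.

1.86 bits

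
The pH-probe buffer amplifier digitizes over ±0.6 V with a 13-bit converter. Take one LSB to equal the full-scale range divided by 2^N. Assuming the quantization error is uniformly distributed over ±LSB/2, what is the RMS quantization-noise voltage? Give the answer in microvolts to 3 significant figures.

Full-scale range = 0.6 V − (-0.6 V) = 1.2 V.
LSB = 1.2 V ÷ 2^13 = 1.2/8192 V = 146.48 µV.
V_rms = LSB/√12 = 146.48 µV / √12 = 42.3 µV.

42.3 µV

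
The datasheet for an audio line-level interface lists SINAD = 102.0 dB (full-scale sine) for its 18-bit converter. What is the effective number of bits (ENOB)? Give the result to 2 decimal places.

16.65 bits

ENOB = (102.0 − 1.76)/6.02 = 16.6512 bits.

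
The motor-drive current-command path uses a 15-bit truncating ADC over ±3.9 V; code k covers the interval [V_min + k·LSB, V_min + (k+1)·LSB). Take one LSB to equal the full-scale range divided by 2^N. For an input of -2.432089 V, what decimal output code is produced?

The full-scale span is 3.9 − (-3.9) = 7.8 V. LSB = 7.8 V / 2^15 ≈ 238.0 µV.
(V_in − V_min) × 2^15/range = (-2.432089 − (-3.9)) × 32768/7.8 = 6166.732.
Floor → code = 6166.

6166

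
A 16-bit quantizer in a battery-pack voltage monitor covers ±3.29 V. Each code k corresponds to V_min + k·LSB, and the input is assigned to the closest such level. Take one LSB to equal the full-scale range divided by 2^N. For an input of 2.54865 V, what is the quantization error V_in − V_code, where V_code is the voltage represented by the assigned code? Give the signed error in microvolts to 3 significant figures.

+24.5 µV

Full-scale range = 3.29 V − (-3.29 V) = 6.58 V. LSB = 6.58 V / 2^16 ≈ 100.4 µV.
(V_in − V_min)/LSB = (2.54865 − (-3.29)) × 65536/6.58 = 58152.2441 → nearest code k = 58152.
V_code = V_min + k × range/2^16 = -3.29 + 58152 × 6.58/65536 = 2.5486254883 V.
V_in − V_code = 2.54865 − (2.5486254883) = +24.5 µV.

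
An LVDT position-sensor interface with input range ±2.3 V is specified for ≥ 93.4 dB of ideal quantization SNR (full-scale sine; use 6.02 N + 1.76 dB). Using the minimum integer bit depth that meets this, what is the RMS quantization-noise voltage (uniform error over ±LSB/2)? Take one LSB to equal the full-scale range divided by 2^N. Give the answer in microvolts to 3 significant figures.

Range = 2.3 − (-2.3) = 4.6 V.
Solving 6.02 N ≥ 93.4 − 1.76: N ≥ 15.223. Round up → N = 16.
LSB = 4.6 V ÷ 2^16 = 4.6/65536 V = 70.190 µV.
RMS noise = LSB/√12 = 20.3 µV.

20.3 µV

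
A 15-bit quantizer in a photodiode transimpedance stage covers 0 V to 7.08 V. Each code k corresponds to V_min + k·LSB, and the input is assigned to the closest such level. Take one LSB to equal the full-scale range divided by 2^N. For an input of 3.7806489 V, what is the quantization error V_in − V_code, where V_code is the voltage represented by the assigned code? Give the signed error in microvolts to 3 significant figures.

−46.9 µV

V_FS = 7.08 V. LSB = 7.08 V / 2^15 ≈ 216.1 µV.
(V_in − V_min)/LSB = (3.7806489 − (0)) × 32768/7.08 = 17497.7829 → nearest code k = 17498.
V_code = V_min + k × range/2^15 = 0 + 17498 × 7.08/32768 = 3.7806958008 V.
Error = V_in − V_code = 3.7806489 − (3.7806958008) = −46.9 µV.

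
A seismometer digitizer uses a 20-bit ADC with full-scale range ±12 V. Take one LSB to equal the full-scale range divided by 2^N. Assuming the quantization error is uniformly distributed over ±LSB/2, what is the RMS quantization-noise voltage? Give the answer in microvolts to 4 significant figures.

Span: 12 V − (-12 V) = 24 V.
One LSB is 24 V / 1048576 = 22.8882 µV.
For a uniform distribution on [−LSB/2, +LSB/2], V_rms = LSB/√12 = 22.8882 µV/3.4641 = 6.607 µV.

6.607 µV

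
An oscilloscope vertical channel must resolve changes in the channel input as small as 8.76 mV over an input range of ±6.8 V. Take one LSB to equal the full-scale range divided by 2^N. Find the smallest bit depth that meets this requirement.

11 bits

Span: 6.8 V − (-6.8 V) = 13.6 V.
13.6 V / 8.76 mV = 1553. Since 2^10 = 1024 and 2^11 = 2048, N = 11.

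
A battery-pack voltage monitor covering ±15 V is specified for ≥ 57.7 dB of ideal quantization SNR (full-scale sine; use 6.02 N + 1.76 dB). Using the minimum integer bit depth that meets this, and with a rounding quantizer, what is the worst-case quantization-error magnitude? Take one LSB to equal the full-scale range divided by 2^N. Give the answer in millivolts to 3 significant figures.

Range = 15 − (-15) = 30 V.
Required N = ⌈(57.7 − 1.76)/6.02⌉ = ⌈9.292⌉ = 10.
LSB = 30 V / 2^10 = 29.297 mV.
|e|_max = LSB/2 = 14.6 mV.

14.6 mV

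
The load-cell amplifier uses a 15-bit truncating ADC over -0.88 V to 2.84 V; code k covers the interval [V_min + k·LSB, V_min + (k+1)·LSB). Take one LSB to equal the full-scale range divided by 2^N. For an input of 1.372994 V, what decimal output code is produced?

The full-scale span is 2.84 − (-0.88) = 3.72 V. LSB = 3.72 V / 2^15 ≈ 113.5 µV.
V_in − V_min = 1.372994 − (-0.88) = 2.252994 V.
Divide by LSB: 2.252994 × 32768/3.72 = 19845.7278.
Truncating gives code 19845.

19845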